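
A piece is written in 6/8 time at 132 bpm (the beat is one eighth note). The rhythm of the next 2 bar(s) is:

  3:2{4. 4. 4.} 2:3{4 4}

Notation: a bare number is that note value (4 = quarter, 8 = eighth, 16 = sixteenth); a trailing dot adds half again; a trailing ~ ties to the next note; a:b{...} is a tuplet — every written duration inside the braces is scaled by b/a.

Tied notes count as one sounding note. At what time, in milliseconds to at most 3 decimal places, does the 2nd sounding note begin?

1. 0.0ms @ 0 + 909.091ms (2)
2. 909.091ms @ 2 + 909.091ms (2)
3. 1818.182ms @ 4 + 909.091ms (2)
4. 2727.273ms @ 6 + 1363.636ms (3)
5. 4090.909ms @ 9 + 1363.636ms (3)

note 2 onset = 2b = 909.091ms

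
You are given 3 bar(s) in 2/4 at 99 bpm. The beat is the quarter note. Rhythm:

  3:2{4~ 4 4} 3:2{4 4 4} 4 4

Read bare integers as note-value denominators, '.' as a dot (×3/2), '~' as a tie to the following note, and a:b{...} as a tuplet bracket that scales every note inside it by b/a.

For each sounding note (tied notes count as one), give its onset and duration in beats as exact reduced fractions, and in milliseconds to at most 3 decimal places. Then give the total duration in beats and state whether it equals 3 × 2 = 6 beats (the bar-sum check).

1) 0.0ms=0b +808.081ms=4/3b
2) 808.081ms=4/3b +404.04ms=2/3b
3) 1212.121ms=2b +404.04ms=2/3b
4) 1616.162ms=8/3b +404.04ms=2/3b
5) 2020.202ms=10/3b +404.04ms=2/3b
6) 2424.242ms=4b +606.061ms=1b
7) 3030.303ms=5b +606.061ms=1b
Σ=6b of 6 (99bpm 2/4) — PASS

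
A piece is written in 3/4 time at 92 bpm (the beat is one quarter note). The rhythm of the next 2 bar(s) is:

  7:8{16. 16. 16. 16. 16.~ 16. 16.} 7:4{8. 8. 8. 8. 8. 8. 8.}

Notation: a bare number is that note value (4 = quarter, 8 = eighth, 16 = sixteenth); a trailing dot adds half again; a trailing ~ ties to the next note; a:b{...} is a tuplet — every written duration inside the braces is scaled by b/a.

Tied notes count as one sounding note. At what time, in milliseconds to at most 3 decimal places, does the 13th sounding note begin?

note 13 onset = 39/7b = 3633.54ms

1. 0.0ms @ 0 + 279.503ms (3/7)
2. 279.503ms @ 3/7 + 279.503ms (3/7)
3. 559.006ms @ 6/7 + 279.503ms (3/7)
4. 838.509ms @ 9/7 + 279.503ms (3/7)
5. 1118.012ms @ 12/7 + 559.006ms (6/7)
6. 1677.019ms @ 18/7 + 279.503ms (3/7)
7. 1956.522ms @ 3 + 279.503ms (3/7)
8. 2236.025ms @ 24/7 + 279.503ms (3/7)
9. 2515.528ms @ 27/7 + 279.503ms (3/7)
10. 2795.031ms @ 30/7 + 279.503ms (3/7)
11. 3074.534ms @ 33/7 + 279.503ms (3/7)
12. 3354.037ms @ 36/7 + 279.503ms (3/7)
13. 3633.54ms @ 39/7 + 279.503ms (3/7)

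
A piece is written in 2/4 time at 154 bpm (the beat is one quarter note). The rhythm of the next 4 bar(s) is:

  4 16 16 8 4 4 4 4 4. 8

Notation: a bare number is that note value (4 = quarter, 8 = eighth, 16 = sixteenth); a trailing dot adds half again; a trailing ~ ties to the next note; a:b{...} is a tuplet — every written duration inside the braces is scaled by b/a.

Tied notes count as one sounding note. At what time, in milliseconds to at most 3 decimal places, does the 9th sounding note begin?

1. 0.0ms @ 0 + 389.61ms (1)
2. 389.61ms @ 1 + 97.403ms (1/4)
3. 487.013ms @ 5/4 + 97.403ms (1/4)
4. 584.416ms @ 3/2 + 194.805ms (1/2)
5. 779.221ms @ 2 + 389.61ms (1)
6. 1168.831ms @ 3 + 389.61ms (1)
7. 1558.442ms @ 4 + 389.61ms (1)
8. 1948.052ms @ 5 + 389.61ms (1)
9. 2337.662ms @ 6 + 584.416ms (3/2)
10. 2922.078ms @ 15/2 + 194.805ms (1/2)

note 9 onset = 6b = 2337.662ms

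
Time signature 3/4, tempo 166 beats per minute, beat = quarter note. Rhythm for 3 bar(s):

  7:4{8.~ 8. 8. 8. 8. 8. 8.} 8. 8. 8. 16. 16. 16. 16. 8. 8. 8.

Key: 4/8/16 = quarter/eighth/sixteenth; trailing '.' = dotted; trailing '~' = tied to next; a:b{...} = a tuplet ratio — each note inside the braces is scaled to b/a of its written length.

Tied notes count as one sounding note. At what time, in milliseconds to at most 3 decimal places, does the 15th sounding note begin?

note 15 onset = 15/2b = 2710.843ms

1. 0.0ms @ 0 + 309.811ms (6/7)
2. 309.811ms @ 6/7 + 154.905ms (3/7)
3. 464.716ms @ 9/7 + 154.905ms (3/7)
4. 619.621ms @ 12/7 + 154.905ms (3/7)
5. 774.527ms @ 15/7 + 154.905ms (3/7)
6. 929.432ms @ 18/7 + 154.905ms (3/7)
7. 1084.337ms @ 3 + 271.084ms (3/4)
8. 1355.422ms @ 15/4 + 271.084ms (3/4)
9. 1626.506ms @ 9/2 + 271.084ms (3/4)
10. 1897.59ms @ 21/4 + 135.542ms (3/8)
11. 2033.133ms @ 45/8 + 135.542ms (3/8)
12. 2168.675ms @ 6 + 135.542ms (3/8)
13. 2304.217ms @ 51/8 + 135.542ms (3/8)
14. 2439.759ms @ 27/4 + 271.084ms (3/4)
15. 2710.843ms @ 15/2 + 271.084ms (3/4)
16. 2981.928ms @ 33/4 + 271.084ms (3/4)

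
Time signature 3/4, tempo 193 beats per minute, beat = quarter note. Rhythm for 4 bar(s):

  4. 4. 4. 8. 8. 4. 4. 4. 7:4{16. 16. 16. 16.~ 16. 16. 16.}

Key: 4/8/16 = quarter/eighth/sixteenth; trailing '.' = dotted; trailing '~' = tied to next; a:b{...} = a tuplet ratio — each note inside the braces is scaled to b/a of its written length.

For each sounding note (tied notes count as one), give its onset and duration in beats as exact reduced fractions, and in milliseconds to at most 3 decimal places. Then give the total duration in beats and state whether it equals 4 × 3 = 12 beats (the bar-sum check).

1) 0.0ms=0b +466.321ms=3/2b
2) 466.321ms=3/2b +466.321ms=3/2b
3) 932.642ms=3b +466.321ms=3/2b
4) 1398.964ms=9/2b +233.161ms=3/4b
5) 1632.124ms=21/4b +233.161ms=3/4b
6) 1865.285ms=6b +466.321ms=3/2b
7) 2331.606ms=15/2b +466.321ms=3/2b
8) 2797.927ms=9b +466.321ms=3/2b
9) 3264.249ms=21/2b +66.617ms=3/14b
10) 3330.866ms=75/7b +66.617ms=3/14b
11) 3397.483ms=153/14b +66.617ms=3/14b
12) 3464.101ms=78/7b +133.235ms=3/7b
13) 3597.335ms=81/7b +66.617ms=3/14b
14) 3663.953ms=165/14b +66.617ms=3/14b
Σ=12b of 12 (193bpm 3/4) — PASS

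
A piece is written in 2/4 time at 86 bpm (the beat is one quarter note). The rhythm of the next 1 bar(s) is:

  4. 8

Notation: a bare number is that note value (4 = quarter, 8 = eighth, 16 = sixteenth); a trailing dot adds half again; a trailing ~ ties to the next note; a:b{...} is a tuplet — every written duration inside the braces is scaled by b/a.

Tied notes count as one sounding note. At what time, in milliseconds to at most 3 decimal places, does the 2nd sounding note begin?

1. 0.0ms @ 0 + 1046.512ms (3/2)
2. 1046.512ms @ 3/2 + 348.837ms (1/2)

note 2 onset = 3/2b = 1046.512ms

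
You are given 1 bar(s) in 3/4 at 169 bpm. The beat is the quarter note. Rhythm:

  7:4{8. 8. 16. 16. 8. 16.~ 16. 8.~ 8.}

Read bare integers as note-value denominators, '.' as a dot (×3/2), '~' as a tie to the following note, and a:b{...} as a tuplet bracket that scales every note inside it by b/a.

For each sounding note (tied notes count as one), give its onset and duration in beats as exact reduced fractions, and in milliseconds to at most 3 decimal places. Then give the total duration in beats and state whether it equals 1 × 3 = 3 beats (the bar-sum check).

1) 0.0ms=0b +152.156ms=3/7b
2) 152.156ms=3/7b +152.156ms=3/7b
3) 304.311ms=6/7b +76.078ms=3/14b
4) 380.389ms=15/14b +76.078ms=3/14b
5) 456.467ms=9/7b +152.156ms=3/7b
6) 608.622ms=12/7b +152.156ms=3/7b
7) 760.778ms=15/7b +304.311ms=6/7b
Σ=3b of 3 (169bpm 3/4) — PASS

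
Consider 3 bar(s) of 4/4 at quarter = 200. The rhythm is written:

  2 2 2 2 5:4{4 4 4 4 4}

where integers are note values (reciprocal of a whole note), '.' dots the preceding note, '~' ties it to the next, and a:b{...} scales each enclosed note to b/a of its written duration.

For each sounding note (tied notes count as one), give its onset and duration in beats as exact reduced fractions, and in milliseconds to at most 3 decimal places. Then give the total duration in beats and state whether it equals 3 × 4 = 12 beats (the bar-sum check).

1) 0.0ms=0b +600.0ms=2b
2) 600.0ms=2b +600.0ms=2b
3) 1200.0ms=4b +600.0ms=2b
4) 1800.0ms=6b +600.0ms=2b
5) 2400.0ms=8b +240.0ms=4/5b
6) 2640.0ms=44/5b +240.0ms=4/5b
7) 2880.0ms=48/5b +240.0ms=4/5b
8) 3120.0ms=52/5b +240.0ms=4/5b
9) 3360.0ms=56/5b +240.0ms=4/5b
Σ=12b of 12 (200bpm 4/4) — PASS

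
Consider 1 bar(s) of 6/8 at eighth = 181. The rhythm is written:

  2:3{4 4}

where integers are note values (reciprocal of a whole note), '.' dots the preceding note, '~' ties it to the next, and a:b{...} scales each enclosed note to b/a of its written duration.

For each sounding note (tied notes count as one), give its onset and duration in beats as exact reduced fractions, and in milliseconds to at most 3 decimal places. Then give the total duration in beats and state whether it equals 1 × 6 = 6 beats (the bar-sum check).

1) 0.0ms=0b +994.475ms=3b
2) 994.475ms=3b +994.475ms=3b
Σ=6b of 6 (181bpm 6/8) — PASS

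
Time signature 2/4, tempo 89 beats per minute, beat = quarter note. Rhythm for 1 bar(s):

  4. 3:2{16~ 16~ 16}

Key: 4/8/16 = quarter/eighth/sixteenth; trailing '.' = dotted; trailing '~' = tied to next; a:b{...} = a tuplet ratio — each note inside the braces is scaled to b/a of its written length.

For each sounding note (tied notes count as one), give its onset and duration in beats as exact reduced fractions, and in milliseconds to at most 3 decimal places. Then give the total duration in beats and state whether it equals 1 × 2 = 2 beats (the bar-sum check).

1) 0.0ms=0b +1011.236ms=3/2b
2) 1011.236ms=3/2b +337.079ms=1/2b
Σ=2b of 2 (89bpm 2/4) — PASS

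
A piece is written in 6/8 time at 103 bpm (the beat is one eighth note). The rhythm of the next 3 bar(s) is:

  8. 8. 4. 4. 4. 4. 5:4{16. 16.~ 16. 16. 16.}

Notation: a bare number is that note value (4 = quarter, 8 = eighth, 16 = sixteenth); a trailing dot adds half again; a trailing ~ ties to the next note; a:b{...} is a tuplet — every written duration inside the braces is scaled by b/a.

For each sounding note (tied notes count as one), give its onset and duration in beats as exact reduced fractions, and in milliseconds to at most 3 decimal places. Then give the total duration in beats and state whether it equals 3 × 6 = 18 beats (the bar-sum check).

1) 0.0ms=0b +873.786ms=3/2b
2) 873.786ms=3/2b +873.786ms=3/2b
3) 1747.573ms=3b +1747.573ms=3b
4) 3495.146ms=6b +1747.573ms=3b
5) 5242.718ms=9b +1747.573ms=3b
6) 6990.291ms=12b +1747.573ms=3b
7) 8737.864ms=15b +349.515ms=3/5b
8) 9087.379ms=78/5b +699.029ms=6/5b
9) 9786.408ms=84/5b +349.515ms=3/5b
10) 10135.922ms=87/5b +349.515ms=3/5b
Σ=18b of 18 (103bpm 6/8) — PASS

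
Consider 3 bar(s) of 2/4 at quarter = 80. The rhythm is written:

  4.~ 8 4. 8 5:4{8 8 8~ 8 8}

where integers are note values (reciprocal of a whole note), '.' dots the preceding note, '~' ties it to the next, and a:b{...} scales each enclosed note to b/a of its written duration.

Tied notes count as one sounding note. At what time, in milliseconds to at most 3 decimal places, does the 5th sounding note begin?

note 5 onset = 22/5b = 3300.0ms

1. 0.0ms @ 0 + 1500.0ms (2)
2. 1500.0ms @ 2 + 1125.0ms (3/2)
3. 2625.0ms @ 7/2 + 375.0ms (1/2)
4. 3000.0ms @ 4 + 300.0ms (2/5)
5. 3300.0ms @ 22/5 + 300.0ms (2/5)
6. 3600.0ms @ 24/5 + 600.0ms (4/5)
7. 4200.0ms @ 28/5 + 300.0ms (2/5)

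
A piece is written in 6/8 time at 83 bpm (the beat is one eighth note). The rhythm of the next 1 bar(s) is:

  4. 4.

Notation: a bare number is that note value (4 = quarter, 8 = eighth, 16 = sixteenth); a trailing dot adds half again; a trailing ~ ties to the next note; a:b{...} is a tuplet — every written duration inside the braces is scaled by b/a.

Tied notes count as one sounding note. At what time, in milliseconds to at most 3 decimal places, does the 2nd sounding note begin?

note 2 onset = 3b = 2168.675ms

1. 0.0ms @ 0 + 2168.675ms (3)
2. 2168.675ms @ 3 + 2168.675ms (3)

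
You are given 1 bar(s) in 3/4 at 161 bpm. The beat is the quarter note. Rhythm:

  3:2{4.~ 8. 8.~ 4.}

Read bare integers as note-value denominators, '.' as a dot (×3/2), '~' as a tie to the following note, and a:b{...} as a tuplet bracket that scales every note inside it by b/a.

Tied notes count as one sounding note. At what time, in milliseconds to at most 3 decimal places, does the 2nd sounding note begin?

1. 0.0ms @ 0 + 559.006ms (3/2)
2. 559.006ms @ 3/2 + 559.006ms (3/2)

note 2 onset = 3/2b = 559.006ms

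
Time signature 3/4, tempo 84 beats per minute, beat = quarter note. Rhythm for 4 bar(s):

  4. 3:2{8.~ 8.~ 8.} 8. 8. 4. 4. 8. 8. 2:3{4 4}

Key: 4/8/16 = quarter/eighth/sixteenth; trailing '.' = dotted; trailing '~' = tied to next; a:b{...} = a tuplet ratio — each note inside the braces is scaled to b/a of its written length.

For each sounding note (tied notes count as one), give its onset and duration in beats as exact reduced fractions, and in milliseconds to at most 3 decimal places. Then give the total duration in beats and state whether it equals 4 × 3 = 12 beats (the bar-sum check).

1) 0.0ms=0b +1071.429ms=3/2b
2) 1071.429ms=3/2b +1071.429ms=3/2b
3) 2142.857ms=3b +535.714ms=3/4b
4) 2678.571ms=15/4b +535.714ms=3/4b
5) 3214.286ms=9/2b +1071.429ms=3/2b
6) 4285.714ms=6b +1071.429ms=3/2b
7) 5357.143ms=15/2b +535.714ms=3/4b
8) 5892.857ms=33/4b +535.714ms=3/4b
9) 6428.571ms=9b +1071.429ms=3/2b
10) 7500.0ms=21/2b +1071.429ms=3/2b
Σ=12b of 12 (84bpm 3/4) — PASS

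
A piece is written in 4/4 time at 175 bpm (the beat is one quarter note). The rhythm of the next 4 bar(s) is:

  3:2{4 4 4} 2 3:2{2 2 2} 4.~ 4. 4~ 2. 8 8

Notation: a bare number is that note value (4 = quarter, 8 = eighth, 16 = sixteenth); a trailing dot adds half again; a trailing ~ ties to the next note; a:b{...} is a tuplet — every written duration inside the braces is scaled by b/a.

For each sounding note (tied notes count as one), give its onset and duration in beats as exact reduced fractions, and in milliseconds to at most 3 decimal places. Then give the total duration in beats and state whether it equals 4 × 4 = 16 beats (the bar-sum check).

1) 0.0ms=0b +228.571ms=2/3b
2) 228.571ms=2/3b +228.571ms=2/3b
3) 457.143ms=4/3b +228.571ms=2/3b
4) 685.714ms=2b +685.714ms=2b
5) 1371.429ms=4b +457.143ms=4/3b
6) 1828.571ms=16/3b +457.143ms=4/3b
7) 2285.714ms=20/3b +457.143ms=4/3b
8) 2742.857ms=8b +1028.571ms=3b
9) 3771.429ms=11b +1371.429ms=4b
10) 5142.857ms=15b +171.429ms=1/2b
11) 5314.286ms=31/2b +171.429ms=1/2b
Σ=16b of 16 (175bpm 4/4) — PASS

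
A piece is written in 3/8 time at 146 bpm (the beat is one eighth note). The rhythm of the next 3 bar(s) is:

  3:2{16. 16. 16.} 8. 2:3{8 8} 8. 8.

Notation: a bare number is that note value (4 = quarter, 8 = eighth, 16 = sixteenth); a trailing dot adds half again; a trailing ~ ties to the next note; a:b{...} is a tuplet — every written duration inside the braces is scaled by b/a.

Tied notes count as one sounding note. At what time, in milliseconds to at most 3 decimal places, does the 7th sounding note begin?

note 7 onset = 6b = 2465.753ms

1. 0.0ms @ 0 + 205.479ms (1/2)
2. 205.479ms @ 1/2 + 205.479ms (1/2)
3. 410.959ms @ 1 + 205.479ms (1/2)
4. 616.438ms @ 3/2 + 616.438ms (3/2)
5. 1232.877ms @ 3 + 616.438ms (3/2)
6. 1849.315ms @ 9/2 + 616.438ms (3/2)
7. 2465.753ms @ 6 + 616.438ms (3/2)
8. 3082.192ms @ 15/2 + 616.438ms (3/2)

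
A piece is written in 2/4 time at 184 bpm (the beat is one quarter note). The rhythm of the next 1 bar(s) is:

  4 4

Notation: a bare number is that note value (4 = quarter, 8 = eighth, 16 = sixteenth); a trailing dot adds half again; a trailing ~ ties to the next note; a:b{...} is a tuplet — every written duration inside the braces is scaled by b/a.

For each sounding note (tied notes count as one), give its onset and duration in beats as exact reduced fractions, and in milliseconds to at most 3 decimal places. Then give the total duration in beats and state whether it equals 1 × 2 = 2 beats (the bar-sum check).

1) 0.0ms=0b +326.087ms=1b
2) 326.087ms=1b +326.087ms=1b
Σ=2b of 2 (184bpm 2/4) — PASS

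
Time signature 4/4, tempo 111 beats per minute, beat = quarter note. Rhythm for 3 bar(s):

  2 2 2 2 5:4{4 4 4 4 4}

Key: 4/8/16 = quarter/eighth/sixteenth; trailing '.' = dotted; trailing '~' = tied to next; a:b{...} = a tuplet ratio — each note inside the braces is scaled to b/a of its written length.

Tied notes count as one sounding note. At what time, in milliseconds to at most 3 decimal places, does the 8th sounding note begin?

note 8 onset = 52/5b = 5621.622ms

1. 0.0ms @ 0 + 1081.081ms (2)
2. 1081.081ms @ 2 + 1081.081ms (2)
3. 2162.162ms @ 4 + 1081.081ms (2)
4. 3243.243ms @ 6 + 1081.081ms (2)
5. 4324.324ms @ 8 + 432.432ms (4/5)
6. 4756.757ms @ 44/5 + 432.432ms (4/5)
7. 5189.189ms @ 48/5 + 432.432ms (4/5)
8. 5621.622ms @ 52/5 + 432.432ms (4/5)
9. 6054.054ms @ 56/5 + 432.432ms (4/5)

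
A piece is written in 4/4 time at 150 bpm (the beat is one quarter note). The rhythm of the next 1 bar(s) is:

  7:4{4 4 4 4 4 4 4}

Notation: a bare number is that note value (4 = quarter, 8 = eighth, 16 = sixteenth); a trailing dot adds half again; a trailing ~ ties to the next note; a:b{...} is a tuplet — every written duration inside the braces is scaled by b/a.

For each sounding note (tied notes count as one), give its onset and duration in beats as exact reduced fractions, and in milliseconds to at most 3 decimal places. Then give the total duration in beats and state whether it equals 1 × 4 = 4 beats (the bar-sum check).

1) 0.0ms=0b +228.571ms=4/7b
2) 228.571ms=4/7b +228.571ms=4/7b
3) 457.143ms=8/7b +228.571ms=4/7b
4) 685.714ms=12/7b +228.571ms=4/7b
5) 914.286ms=16/7b +228.571ms=4/7b
6) 1142.857ms=20/7b +228.571ms=4/7b
7) 1371.429ms=24/7b +228.571ms=4/7b
Σ=4b of 4 (150bpm 4/4) — PASS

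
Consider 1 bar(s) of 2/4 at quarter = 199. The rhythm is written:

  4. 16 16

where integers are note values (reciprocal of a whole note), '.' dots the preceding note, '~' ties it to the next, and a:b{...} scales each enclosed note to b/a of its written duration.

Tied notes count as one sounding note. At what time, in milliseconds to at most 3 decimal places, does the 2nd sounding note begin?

note 2 onset = 3/2b = 452.261ms

1. 0.0ms @ 0 + 452.261ms (3/2)
2. 452.261ms @ 3/2 + 75.377ms (1/4)
3. 527.638ms @ 7/4 + 75.377ms (1/4)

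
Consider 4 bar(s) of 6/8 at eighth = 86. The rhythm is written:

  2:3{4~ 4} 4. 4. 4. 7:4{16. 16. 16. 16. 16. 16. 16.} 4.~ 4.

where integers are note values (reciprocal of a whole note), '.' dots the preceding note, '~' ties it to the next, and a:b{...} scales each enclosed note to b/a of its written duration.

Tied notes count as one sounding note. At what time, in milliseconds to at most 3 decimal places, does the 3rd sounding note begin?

1. 0.0ms @ 0 + 4186.047ms (6)
2. 4186.047ms @ 6 + 2093.023ms (3)
3. 6279.07ms @ 9 + 2093.023ms (3)
4. 8372.093ms @ 12 + 2093.023ms (3)
5. 10465.116ms @ 15 + 299.003ms (3/7)
6. 10764.12ms @ 108/7 + 299.003ms (3/7)
7. 11063.123ms @ 111/7 + 299.003ms (3/7)
8. 11362.126ms @ 114/7 + 299.003ms (3/7)
9. 11661.13ms @ 117/7 + 299.003ms (3/7)
10. 11960.133ms @ 120/7 + 299.003ms (3/7)
11. 12259.136ms @ 123/7 + 299.003ms (3/7)
12. 12558.14ms @ 18 + 4186.047ms (6)

note 3 onset = 9b = 6279.07ms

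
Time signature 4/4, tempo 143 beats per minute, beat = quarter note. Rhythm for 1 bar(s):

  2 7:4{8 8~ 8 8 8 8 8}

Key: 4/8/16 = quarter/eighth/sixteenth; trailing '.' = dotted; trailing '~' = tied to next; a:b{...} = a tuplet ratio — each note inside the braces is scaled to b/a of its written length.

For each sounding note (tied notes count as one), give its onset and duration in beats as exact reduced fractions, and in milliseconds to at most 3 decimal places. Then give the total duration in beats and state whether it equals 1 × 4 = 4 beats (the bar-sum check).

1) 0.0ms=0b +839.161ms=2b
2) 839.161ms=2b +119.88ms=2/7b
3) 959.041ms=16/7b +239.76ms=4/7b
4) 1198.801ms=20/7b +119.88ms=2/7b
5) 1318.681ms=22/7b +119.88ms=2/7b
6) 1438.561ms=24/7b +119.88ms=2/7b
7) 1558.442ms=26/7b +119.88ms=2/7b
Σ=4b of 4 (143bpm 4/4) — PASS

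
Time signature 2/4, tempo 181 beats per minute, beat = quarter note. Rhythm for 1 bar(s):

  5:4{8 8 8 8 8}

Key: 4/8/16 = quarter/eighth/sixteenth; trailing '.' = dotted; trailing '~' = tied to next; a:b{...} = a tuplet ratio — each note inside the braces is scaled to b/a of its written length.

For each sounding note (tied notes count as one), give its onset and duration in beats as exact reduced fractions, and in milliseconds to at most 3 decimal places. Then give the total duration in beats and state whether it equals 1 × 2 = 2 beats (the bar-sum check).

1) 0.0ms=0b +132.597ms=2/5b
2) 132.597ms=2/5b +132.597ms=2/5b
3) 265.193ms=4/5b +132.597ms=2/5b
4) 397.79ms=6/5b +132.597ms=2/5b
5) 530.387ms=8/5b +132.597ms=2/5b
Σ=2b of 2 (181bpm 2/4) — PASS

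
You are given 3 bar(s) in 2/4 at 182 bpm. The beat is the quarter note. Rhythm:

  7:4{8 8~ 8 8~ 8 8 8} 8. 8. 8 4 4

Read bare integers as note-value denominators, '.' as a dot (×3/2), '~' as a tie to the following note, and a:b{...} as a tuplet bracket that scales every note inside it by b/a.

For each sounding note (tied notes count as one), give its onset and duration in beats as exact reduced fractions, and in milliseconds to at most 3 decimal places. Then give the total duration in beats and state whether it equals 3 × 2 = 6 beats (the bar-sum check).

1) 0.0ms=0b +94.192ms=2/7b
2) 94.192ms=2/7b +188.383ms=4/7b
3) 282.575ms=6/7b +188.383ms=4/7b
4) 470.958ms=10/7b +94.192ms=2/7b
5) 565.149ms=12/7b +94.192ms=2/7b
6) 659.341ms=2b +247.253ms=3/4b
7) 906.593ms=11/4b +247.253ms=3/4b
8) 1153.846ms=7/2b +164.835ms=1/2b
9) 1318.681ms=4b +329.67ms=1b
10) 1648.352ms=5b +329.67ms=1b
Σ=6b of 6 (182bpm 2/4) — PASS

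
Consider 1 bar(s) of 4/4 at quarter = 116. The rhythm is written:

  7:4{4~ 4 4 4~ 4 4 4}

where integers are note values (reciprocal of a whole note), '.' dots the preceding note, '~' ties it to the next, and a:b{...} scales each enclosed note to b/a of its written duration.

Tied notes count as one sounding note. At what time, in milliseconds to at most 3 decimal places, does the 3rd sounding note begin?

1. 0.0ms @ 0 + 591.133ms (8/7)
2. 591.133ms @ 8/7 + 295.567ms (4/7)
3. 886.7ms @ 12/7 + 591.133ms (8/7)
4. 1477.833ms @ 20/7 + 295.567ms (4/7)
5. 1773.399ms @ 24/7 + 295.567ms (4/7)

note 3 onset = 12/7b = 886.7ms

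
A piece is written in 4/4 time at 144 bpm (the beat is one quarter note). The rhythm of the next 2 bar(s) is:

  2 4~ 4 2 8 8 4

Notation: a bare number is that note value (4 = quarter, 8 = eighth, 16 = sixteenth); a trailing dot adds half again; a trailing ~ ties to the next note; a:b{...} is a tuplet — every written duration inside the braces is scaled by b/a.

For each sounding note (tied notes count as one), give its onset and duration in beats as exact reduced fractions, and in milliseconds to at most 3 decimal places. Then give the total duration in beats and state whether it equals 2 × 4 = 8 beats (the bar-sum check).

1) 0.0ms=0b +833.333ms=2b
2) 833.333ms=2b +833.333ms=2b
3) 1666.667ms=4b +833.333ms=2b
4) 2500.0ms=6b +208.333ms=1/2b
5) 2708.333ms=13/2b +208.333ms=1/2b
6) 2916.667ms=7b +416.667ms=1b
Σ=8b of 8 (144bpm 4/4) — PASS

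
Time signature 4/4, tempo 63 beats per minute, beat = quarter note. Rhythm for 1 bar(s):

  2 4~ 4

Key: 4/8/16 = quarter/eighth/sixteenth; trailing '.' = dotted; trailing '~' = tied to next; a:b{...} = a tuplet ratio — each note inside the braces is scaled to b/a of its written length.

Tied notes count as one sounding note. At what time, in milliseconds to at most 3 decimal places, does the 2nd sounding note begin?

1. 0.0ms @ 0 + 1904.762ms (2)
2. 1904.762ms @ 2 + 1904.762ms (2)

note 2 onset = 2b = 1904.762ms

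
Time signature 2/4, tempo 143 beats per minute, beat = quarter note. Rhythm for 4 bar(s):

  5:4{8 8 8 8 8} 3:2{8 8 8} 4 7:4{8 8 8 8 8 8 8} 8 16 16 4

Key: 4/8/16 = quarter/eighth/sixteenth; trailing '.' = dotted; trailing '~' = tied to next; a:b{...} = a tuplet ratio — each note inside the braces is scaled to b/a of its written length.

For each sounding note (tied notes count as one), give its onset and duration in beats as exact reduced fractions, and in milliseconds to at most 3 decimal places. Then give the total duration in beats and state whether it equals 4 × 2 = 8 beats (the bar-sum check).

1) 0.0ms=0b +167.832ms=2/5b
2) 167.832ms=2/5b +167.832ms=2/5b
3) 335.664ms=4/5b +167.832ms=2/5b
4) 503.497ms=6/5b +167.832ms=2/5b
5) 671.329ms=8/5b +167.832ms=2/5b
6) 839.161ms=2b +139.86ms=1/3b
7) 979.021ms=7/3b +139.86ms=1/3b
8) 1118.881ms=8/3b +139.86ms=1/3b
9) 1258.741ms=3b +419.58ms=1b
10) 1678.322ms=4b +119.88ms=2/7b
11) 1798.202ms=30/7b +119.88ms=2/7b
12) 1918.082ms=32/7b +119.88ms=2/7b
13) 2037.962ms=34/7b +119.88ms=2/7b
14) 2157.842ms=36/7b +119.88ms=2/7b
15) 2277.722ms=38/7b +119.88ms=2/7b
16) 2397.602ms=40/7b +119.88ms=2/7b
17) 2517.483ms=6b +209.79ms=1/2b
18) 2727.273ms=13/2b +104.895ms=1/4b
19) 2832.168ms=27/4b +104.895ms=1/4b
20) 2937.063ms=7b +419.58ms=1b
Σ=8b of 8 (143bpm 2/4) — PASS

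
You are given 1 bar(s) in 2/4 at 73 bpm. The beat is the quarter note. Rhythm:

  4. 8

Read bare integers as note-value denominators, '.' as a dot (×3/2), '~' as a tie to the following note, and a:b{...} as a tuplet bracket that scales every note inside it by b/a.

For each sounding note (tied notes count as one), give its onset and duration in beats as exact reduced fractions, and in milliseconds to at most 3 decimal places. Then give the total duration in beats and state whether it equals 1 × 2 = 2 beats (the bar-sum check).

1) 0.0ms=0b +1232.877ms=3/2b
2) 1232.877ms=3/2b +410.959ms=1/2b
Σ=2b of 2 (73bpm 2/4) — PASS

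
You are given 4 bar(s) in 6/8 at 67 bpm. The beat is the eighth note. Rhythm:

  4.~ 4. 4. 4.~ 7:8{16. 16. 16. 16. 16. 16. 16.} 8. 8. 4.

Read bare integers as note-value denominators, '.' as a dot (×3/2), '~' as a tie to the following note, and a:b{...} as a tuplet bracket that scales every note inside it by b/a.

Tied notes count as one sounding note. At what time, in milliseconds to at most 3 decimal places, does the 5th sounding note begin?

1. 0.0ms @ 0 + 5373.134ms (6)
2. 5373.134ms @ 6 + 2686.567ms (3)
3. 8059.701ms @ 9 + 3454.158ms (27/7)
4. 11513.859ms @ 90/7 + 767.591ms (6/7)
5. 12281.45ms @ 96/7 + 767.591ms (6/7)
6. 13049.041ms @ 102/7 + 767.591ms (6/7)
7. 13816.631ms @ 108/7 + 767.591ms (6/7)
8. 14584.222ms @ 114/7 + 767.591ms (6/7)
9. 15351.812ms @ 120/7 + 767.591ms (6/7)
10. 16119.403ms @ 18 + 1343.284ms (3/2)
11. 17462.687ms @ 39/2 + 1343.284ms (3/2)
12. 18805.97ms @ 21 + 2686.567ms (3)

note 5 onset = 96/7b = 12281.45ms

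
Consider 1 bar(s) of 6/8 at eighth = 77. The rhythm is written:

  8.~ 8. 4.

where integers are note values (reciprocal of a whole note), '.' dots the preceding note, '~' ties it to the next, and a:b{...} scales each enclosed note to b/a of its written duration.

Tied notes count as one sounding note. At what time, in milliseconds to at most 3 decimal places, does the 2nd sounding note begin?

note 2 onset = 3b = 2337.662ms

1. 0.0ms @ 0 + 2337.662ms (3)
2. 2337.662ms @ 3 + 2337.662ms (3)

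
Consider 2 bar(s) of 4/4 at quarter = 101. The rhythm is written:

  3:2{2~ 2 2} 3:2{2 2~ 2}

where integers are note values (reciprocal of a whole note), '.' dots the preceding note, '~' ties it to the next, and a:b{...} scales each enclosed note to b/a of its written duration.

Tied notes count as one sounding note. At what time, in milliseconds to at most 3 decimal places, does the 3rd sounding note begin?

note 3 onset = 4b = 2376.238ms

1. 0.0ms @ 0 + 1584.158ms (8/3)
2. 1584.158ms @ 8/3 + 792.079ms (4/3)
3. 2376.238ms @ 4 + 792.079ms (4/3)
4. 3168.317ms @ 16/3 + 1584.158ms (8/3)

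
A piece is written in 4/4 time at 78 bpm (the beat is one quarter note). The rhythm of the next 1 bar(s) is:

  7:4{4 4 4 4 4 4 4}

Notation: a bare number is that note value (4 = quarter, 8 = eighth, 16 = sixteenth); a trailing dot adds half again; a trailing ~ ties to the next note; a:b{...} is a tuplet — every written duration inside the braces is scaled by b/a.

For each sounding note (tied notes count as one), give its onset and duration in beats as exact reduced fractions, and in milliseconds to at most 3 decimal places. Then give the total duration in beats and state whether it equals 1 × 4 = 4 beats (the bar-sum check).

1) 0.0ms=0b +439.56ms=4/7b
2) 439.56ms=4/7b +439.56ms=4/7b
3) 879.121ms=8/7b +439.56ms=4/7b
4) 1318.681ms=12/7b +439.56ms=4/7b
5) 1758.242ms=16/7b +439.56ms=4/7b
6) 2197.802ms=20/7b +439.56ms=4/7b
7) 2637.363ms=24/7b +439.56ms=4/7b
Σ=4b of 4 (78bpm 4/4) — PASS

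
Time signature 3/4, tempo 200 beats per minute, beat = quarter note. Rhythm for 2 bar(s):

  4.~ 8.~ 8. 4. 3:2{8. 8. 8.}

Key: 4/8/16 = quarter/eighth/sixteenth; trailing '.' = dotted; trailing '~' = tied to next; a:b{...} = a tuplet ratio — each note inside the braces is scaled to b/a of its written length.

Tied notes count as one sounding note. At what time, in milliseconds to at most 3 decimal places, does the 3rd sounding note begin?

1. 0.0ms @ 0 + 900.0ms (3)
2. 900.0ms @ 3 + 450.0ms (3/2)
3. 1350.0ms @ 9/2 + 150.0ms (1/2)
4. 1500.0ms @ 5 + 150.0ms (1/2)
5. 1650.0ms @ 11/2 + 150.0ms (1/2)

note 3 onset = 9/2b = 1350.0ms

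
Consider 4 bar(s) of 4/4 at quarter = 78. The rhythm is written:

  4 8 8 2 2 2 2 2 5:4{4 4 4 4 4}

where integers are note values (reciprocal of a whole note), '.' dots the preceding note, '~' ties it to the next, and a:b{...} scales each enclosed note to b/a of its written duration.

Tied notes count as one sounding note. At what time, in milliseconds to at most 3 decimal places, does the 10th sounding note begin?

1. 0.0ms @ 0 + 769.231ms (1)
2. 769.231ms @ 1 + 384.615ms (1/2)
3. 1153.846ms @ 3/2 + 384.615ms (1/2)
4. 1538.462ms @ 2 + 1538.462ms (2)
5. 3076.923ms @ 4 + 1538.462ms (2)
6. 4615.385ms @ 6 + 1538.462ms (2)
7. 6153.846ms @ 8 + 1538.462ms (2)
8. 7692.308ms @ 10 + 1538.462ms (2)
9. 9230.769ms @ 12 + 615.385ms (4/5)
10. 9846.154ms @ 64/5 + 615.385ms (4/5)
11. 10461.538ms @ 68/5 + 615.385ms (4/5)
12. 11076.923ms @ 72/5 + 615.385ms (4/5)
13. 11692.308ms @ 76/5 + 615.385ms (4/5)

note 10 onset = 64/5b = 9846.154ms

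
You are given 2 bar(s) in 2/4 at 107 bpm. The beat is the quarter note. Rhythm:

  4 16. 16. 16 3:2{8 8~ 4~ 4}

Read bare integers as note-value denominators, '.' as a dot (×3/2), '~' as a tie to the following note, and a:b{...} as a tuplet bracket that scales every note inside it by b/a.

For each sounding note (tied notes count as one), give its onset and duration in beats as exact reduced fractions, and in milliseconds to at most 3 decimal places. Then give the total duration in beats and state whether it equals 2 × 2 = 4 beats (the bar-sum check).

1) 0.0ms=0b +560.748ms=1b
2) 560.748ms=1b +210.28ms=3/8b
3) 771.028ms=11/8b +210.28ms=3/8b
4) 981.308ms=7/4b +140.187ms=1/4b
5) 1121.495ms=2b +186.916ms=1/3b
6) 1308.411ms=7/3b +934.579ms=5/3b
Σ=4b of 4 (107bpm 2/4) — PASS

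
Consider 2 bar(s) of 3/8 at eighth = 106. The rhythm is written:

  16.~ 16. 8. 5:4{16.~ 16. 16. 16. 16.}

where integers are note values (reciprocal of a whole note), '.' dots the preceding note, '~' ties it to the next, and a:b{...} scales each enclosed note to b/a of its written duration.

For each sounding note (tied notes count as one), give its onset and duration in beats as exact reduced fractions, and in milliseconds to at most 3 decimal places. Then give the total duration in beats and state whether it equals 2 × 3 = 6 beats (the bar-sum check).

1) 0.0ms=0b +849.057ms=3/2b
2) 849.057ms=3/2b +849.057ms=3/2b
3) 1698.113ms=3b +679.245ms=6/5b
4) 2377.358ms=21/5b +339.623ms=3/5b
5) 2716.981ms=24/5b +339.623ms=3/5b
6) 3056.604ms=27/5b +339.623ms=3/5b
Σ=6b of 6 (106bpm 3/8) — PASS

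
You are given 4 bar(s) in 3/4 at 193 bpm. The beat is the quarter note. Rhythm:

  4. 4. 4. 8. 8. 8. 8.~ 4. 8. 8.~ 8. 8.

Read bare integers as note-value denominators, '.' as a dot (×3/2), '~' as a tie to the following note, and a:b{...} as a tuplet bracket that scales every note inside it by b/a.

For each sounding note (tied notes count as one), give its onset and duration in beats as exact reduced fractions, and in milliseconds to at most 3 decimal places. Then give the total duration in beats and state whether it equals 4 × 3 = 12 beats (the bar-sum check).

1) 0.0ms=0b +466.321ms=3/2b
2) 466.321ms=3/2b +466.321ms=3/2b
3) 932.642ms=3b +466.321ms=3/2b
4) 1398.964ms=9/2b +233.161ms=3/4b
5) 1632.124ms=21/4b +233.161ms=3/4b
6) 1865.285ms=6b +233.161ms=3/4b
7) 2098.446ms=27/4b +699.482ms=9/4b
8) 2797.927ms=9b +233.161ms=3/4b
9) 3031.088ms=39/4b +466.321ms=3/2b
10) 3497.409ms=45/4b +233.161ms=3/4b
Σ=12b of 12 (193bpm 3/4) — PASS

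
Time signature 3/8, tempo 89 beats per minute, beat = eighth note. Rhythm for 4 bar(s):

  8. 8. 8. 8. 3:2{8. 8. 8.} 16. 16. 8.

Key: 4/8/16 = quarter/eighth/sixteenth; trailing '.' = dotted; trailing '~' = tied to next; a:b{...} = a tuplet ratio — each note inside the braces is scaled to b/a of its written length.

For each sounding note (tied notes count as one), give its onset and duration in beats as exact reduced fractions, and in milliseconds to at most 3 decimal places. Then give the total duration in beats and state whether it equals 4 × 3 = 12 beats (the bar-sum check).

1) 0.0ms=0b +1011.236ms=3/2b
2) 1011.236ms=3/2b +1011.236ms=3/2b
3) 2022.472ms=3b +1011.236ms=3/2b
4) 3033.708ms=9/2b +1011.236ms=3/2b
5) 4044.944ms=6b +674.157ms=1b
6) 4719.101ms=7b +674.157ms=1b
7) 5393.258ms=8b +674.157ms=1b
8) 6067.416ms=9b +505.618ms=3/4b
9) 6573.034ms=39/4b +505.618ms=3/4b
10) 7078.652ms=21/2b +1011.236ms=3/2b
Σ=12b of 12 (89bpm 3/8) — PASS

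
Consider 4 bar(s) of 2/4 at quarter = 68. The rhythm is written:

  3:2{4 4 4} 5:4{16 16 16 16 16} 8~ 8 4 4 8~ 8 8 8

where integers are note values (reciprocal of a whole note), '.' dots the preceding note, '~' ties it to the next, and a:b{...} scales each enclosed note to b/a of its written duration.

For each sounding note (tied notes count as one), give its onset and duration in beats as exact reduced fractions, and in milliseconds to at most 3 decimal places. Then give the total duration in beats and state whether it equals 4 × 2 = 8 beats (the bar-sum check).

1) 0.0ms=0b +588.235ms=2/3b
2) 588.235ms=2/3b +588.235ms=2/3b
3) 1176.471ms=4/3b +588.235ms=2/3b
4) 1764.706ms=2b +176.471ms=1/5b
5) 1941.176ms=11/5b +176.471ms=1/5b
6) 2117.647ms=12/5b +176.471ms=1/5b
7) 2294.118ms=13/5b +176.471ms=1/5b
8) 2470.588ms=14/5b +176.471ms=1/5b
9) 2647.059ms=3b +882.353ms=1b
10) 3529.412ms=4b +882.353ms=1b
11) 4411.765ms=5b +882.353ms=1b
12) 5294.118ms=6b +882.353ms=1b
13) 6176.471ms=7b +441.176ms=1/2b
14) 6617.647ms=15/2b +441.176ms=1/2b
Σ=8b of 8 (68bpm 2/4) — PASS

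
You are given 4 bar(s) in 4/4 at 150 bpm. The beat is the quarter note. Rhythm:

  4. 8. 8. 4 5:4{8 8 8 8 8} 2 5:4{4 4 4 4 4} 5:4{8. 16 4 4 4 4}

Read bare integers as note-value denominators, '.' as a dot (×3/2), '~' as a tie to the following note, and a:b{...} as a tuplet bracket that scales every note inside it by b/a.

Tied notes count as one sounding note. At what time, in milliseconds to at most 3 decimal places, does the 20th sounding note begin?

1. 0.0ms @ 0 + 600.0ms (3/2)
2. 600.0ms @ 3/2 + 300.0ms (3/4)
3. 900.0ms @ 9/4 + 300.0ms (3/4)
4. 1200.0ms @ 3 + 400.0ms (1)
5. 1600.0ms @ 4 + 160.0ms (2/5)
6. 1760.0ms @ 22/5 + 160.0ms (2/5)
7. 1920.0ms @ 24/5 + 160.0ms (2/5)
8. 2080.0ms @ 26/5 + 160.0ms (2/5)
9. 2240.0ms @ 28/5 + 160.0ms (2/5)
10. 2400.0ms @ 6 + 800.0ms (2)
11. 3200.0ms @ 8 + 320.0ms (4/5)
12. 3520.0ms @ 44/5 + 320.0ms (4/5)
13. 3840.0ms @ 48/5 + 320.0ms (4/5)
14. 4160.0ms @ 52/5 + 320.0ms (4/5)
15. 4480.0ms @ 56/5 + 320.0ms (4/5)
16. 4800.0ms @ 12 + 240.0ms (3/5)
17. 5040.0ms @ 63/5 + 80.0ms (1/5)
18. 5120.0ms @ 64/5 + 320.0ms (4/5)
19. 5440.0ms @ 68/5 + 320.0ms (4/5)
20. 5760.0ms @ 72/5 + 320.0ms (4/5)
21. 6080.0ms @ 76/5 + 320.0ms (4/5)

note 20 onset = 72/5b = 5760.0ms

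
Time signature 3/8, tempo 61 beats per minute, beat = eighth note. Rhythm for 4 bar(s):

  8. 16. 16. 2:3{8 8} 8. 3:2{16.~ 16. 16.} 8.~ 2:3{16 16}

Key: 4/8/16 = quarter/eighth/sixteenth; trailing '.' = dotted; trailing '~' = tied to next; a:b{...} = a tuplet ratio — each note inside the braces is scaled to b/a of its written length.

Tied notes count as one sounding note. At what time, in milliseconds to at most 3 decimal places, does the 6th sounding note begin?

note 6 onset = 6b = 5901.639ms

1. 0.0ms @ 0 + 1475.41ms (3/2)
2. 1475.41ms @ 3/2 + 737.705ms (3/4)
3. 2213.115ms @ 9/4 + 737.705ms (3/4)
4. 2950.82ms @ 3 + 1475.41ms (3/2)
5. 4426.23ms @ 9/2 + 1475.41ms (3/2)
6. 5901.639ms @ 6 + 1475.41ms (3/2)
7. 7377.049ms @ 15/2 + 983.607ms (1)
8. 8360.656ms @ 17/2 + 491.803ms (1/2)
9. 8852.459ms @ 9 + 2213.115ms (9/4)
10. 11065.574ms @ 45/4 + 737.705ms (3/4)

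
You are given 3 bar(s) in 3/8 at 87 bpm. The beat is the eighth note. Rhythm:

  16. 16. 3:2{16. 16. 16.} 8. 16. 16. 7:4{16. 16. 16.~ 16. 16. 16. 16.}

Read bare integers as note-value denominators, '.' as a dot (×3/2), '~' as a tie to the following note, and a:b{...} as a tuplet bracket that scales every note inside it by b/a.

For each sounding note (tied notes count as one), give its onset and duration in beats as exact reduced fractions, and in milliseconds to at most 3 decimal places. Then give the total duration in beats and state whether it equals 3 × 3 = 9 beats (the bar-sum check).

1) 0.0ms=0b +517.241ms=3/4b
2) 517.241ms=3/4b +517.241ms=3/4b
3) 1034.483ms=3/2b +344.828ms=1/2b
4) 1379.31ms=2b +344.828ms=1/2b
5) 1724.138ms=5/2b +344.828ms=1/2b
6) 2068.966ms=3b +1034.483ms=3/2b
7) 3103.448ms=9/2b +517.241ms=3/4b
8) 3620.69ms=21/4b +517.241ms=3/4b
9) 4137.931ms=6b +295.567ms=3/7b
10) 4433.498ms=45/7b +295.567ms=3/7b
11) 4729.064ms=48/7b +591.133ms=6/7b
12) 5320.197ms=54/7b +295.567ms=3/7b
13) 5615.764ms=57/7b +295.567ms=3/7b
14) 5911.33ms=60/7b +295.567ms=3/7b
Σ=9b of 9 (87bpm 3/8) — PASS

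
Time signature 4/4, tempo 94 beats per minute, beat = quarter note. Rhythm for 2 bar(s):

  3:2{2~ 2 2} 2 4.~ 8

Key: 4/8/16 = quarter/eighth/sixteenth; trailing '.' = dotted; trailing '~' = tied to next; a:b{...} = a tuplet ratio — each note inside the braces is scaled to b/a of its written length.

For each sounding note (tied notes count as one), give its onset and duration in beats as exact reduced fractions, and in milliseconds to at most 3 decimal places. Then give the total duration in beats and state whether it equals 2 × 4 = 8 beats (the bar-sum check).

1) 0.0ms=0b +1702.128ms=8/3b
2) 1702.128ms=8/3b +851.064ms=4/3b
3) 2553.191ms=4b +1276.596ms=2b
4) 3829.787ms=6b +1276.596ms=2b
Σ=8b of 8 (94bpm 4/4) — PASS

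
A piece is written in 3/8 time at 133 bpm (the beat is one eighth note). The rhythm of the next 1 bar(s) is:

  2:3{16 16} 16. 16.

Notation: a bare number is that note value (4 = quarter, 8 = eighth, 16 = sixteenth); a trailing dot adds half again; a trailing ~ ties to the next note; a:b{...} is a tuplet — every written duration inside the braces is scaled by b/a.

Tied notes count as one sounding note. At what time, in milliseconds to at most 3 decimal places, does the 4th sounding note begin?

note 4 onset = 9/4b = 1015.038ms

1. 0.0ms @ 0 + 338.346ms (3/4)
2. 338.346ms @ 3/4 + 338.346ms (3/4)
3. 676.692ms @ 3/2 + 338.346ms (3/4)
4. 1015.038ms @ 9/4 + 338.346ms (3/4)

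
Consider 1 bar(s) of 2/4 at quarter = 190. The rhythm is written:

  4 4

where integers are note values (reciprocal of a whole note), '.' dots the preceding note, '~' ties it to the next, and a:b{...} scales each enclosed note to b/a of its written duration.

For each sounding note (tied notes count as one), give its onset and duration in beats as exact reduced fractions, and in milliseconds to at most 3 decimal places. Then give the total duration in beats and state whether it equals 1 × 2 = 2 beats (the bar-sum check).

1) 0.0ms=0b +315.789ms=1b
2) 315.789ms=1b +315.789ms=1b
Σ=2b of 2 (190bpm 2/4) — PASS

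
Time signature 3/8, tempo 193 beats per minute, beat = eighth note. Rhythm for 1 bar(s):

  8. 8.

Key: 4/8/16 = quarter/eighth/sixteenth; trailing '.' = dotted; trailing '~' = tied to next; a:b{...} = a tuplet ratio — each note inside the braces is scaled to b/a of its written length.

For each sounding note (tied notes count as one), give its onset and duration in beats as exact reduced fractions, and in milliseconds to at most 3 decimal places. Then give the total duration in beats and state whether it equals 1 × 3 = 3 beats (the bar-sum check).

1) 0.0ms=0b +466.321ms=3/2b
2) 466.321ms=3/2b +466.321ms=3/2b
Σ=3b of 3 (193bpm 3/8) — PASS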